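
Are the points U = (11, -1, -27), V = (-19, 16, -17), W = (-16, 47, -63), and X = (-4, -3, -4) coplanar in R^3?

No

The four points are coplanar iff the 3×3 determinant with rows UV, UW, UX is zero.
Rows: (-30, 17, 10), (-27, 48, -36), (-15, -2, 23).
Expanding along the first row: (-30)(1032) − (17)(-1161) + (10)(774) = -3483.
Nonzero ⇒ not coplanar.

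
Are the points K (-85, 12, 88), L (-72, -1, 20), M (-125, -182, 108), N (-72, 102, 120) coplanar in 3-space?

With K as base: KL = (13, -13, -68), KM = (-40, -194, 20), KN = (13, 90, 32).
KM × KN = (-8008, 1540, -1078).
KL · (KM × KN) = -50820.
Since -50820 ≠ 0, the four points are not coplanar.

No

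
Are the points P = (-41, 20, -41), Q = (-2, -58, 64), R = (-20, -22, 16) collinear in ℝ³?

No

PQ = (39, -78, 105), PR = (21, -42, 57).
PQ × PR = (-36, -18, 0).
The cross product is nonzero, so the points do not lie on one line.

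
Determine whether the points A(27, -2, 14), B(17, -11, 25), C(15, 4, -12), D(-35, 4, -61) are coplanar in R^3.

No

The four points are coplanar iff the 3×3 determinant with rows AB, AC, AD is zero.
Rows: (-10, -9, 11), (-12, 6, -26), (-62, 6, -75).
Expanding along the first row: (-10)(-294) − (-9)(-712) + (11)(300) = -168.
Nonzero ⇒ not coplanar.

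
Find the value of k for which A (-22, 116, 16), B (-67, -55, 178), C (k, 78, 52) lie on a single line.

Collinearity requires AB × AC = 0; each component is linear in k.
The y-component gives (162)k + (5184) = 0, so k = -32.
The remaining components then also vanish.

-32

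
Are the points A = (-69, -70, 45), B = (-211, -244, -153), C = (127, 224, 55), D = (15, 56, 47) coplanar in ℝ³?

No

A normal to the plane through A, B, C is n = AB × AC = (56472, -37388, -7644).
The plane has equation n·P = -1623388. For D: n·D = -1605916.
-1605916 ≠ -1623388, so D is off the plane.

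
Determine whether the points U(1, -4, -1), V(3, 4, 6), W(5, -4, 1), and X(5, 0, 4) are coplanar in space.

Yes

A normal to the plane through U, V, W is n = UV × UW = (16, 24, -32).
The plane has equation n·P = -48. For X: n·X = -48.
Equal, so X lies in the plane and all four are coplanar.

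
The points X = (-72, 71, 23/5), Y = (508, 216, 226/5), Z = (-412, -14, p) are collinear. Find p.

Direction XY = (580, 145, 203/5). From the x-coordinate of Z, the parameter along the line is τ = (-412 − (-72))/580 = -17/29.
Then p = 23/5 + (-17/29)·(203/5) = -96/5.

-96/5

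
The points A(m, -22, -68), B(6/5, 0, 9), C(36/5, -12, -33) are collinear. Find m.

61/5

Direction BC = (6, -12, -42). From the y-coordinate of A, the parameter along the line is τ = (-22 − 0)/(-12) = 11/6.
Then m = 6/5 + 11/6·(6) = 61/5.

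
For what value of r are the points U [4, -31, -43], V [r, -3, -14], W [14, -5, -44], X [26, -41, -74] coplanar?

-10

Normal to plane UWX: n = (-816, 288, -672); plane equation n·P = 16704.
Requiring n·V = 16704: (-816)r + (8544) = 16704.
So r = -10.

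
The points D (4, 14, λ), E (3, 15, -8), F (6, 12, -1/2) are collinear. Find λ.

Collinearity requires DE × DF = 0; each component is linear in λ.
The x-component gives (-3)λ + (-33/2) = 0, so λ = -11/2.
The remaining components then also vanish.

-11/2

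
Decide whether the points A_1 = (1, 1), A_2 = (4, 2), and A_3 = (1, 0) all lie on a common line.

No

A_1A_2 = (3, 1), A_1A_3 = (0, -1).
If collinear, A_1A_3 would be a scalar multiple of A_1A_2. But (3)·(-1) ≠ (1)·(0) (difference -3), so they are not parallel; the points are not collinear.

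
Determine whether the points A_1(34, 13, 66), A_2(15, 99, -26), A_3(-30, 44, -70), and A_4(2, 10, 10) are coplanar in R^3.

The four points are coplanar iff the 3×3 determinant with rows A_1A_2, A_1A_3, A_1A_4 is zero.
Rows: (-19, 86, -92), (-64, 31, -136), (-32, -3, -56).
Expanding along the first row: (-19)(-2144) − (86)(-768) + (-92)(1184) = -2144.
Nonzero ⇒ not coplanar.

No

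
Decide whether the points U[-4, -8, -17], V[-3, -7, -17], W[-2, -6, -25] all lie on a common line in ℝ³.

No

UV = (1, 1, 0), UW = (2, 2, -8).
UV × UW = (-8, 8, 0).
The cross product is nonzero, so the points do not lie on one line.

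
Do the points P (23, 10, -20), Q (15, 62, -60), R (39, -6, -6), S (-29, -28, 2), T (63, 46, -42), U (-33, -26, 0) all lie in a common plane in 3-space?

Yes

The plane through P, Q, R has normal n = PQ × PR = (88, -528, -704) and equation n·X = 10824.
Checking the remaining points: n·S = 10824, n·T = 10824, n·U = 10824.
All equal 10824, so all 6 points lie in one plane.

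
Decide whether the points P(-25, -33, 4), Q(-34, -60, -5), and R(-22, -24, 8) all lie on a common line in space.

No

PQ = (-9, -27, -9), PR = (3, 9, 4).
PQ × PR = (-27, 9, 0).
The cross product is nonzero, so the points do not lie on one line.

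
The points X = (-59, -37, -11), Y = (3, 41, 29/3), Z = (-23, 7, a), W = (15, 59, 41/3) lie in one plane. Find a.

Coplanarity ⇔ det[XY; XZ; XW] = 0.
Expanding, this is linear in a: (-180)a + (180) = 0.
So a = 1.

1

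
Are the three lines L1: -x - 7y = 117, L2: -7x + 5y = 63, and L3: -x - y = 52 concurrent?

No

Intersecting L1 and L2: solving the 2×2 system gives (x, y) = (-19, -14).
Substitute into L3: (-1)(-19) + (-1)(-14) = 33.
But L3 requires 52 ≠ 33, so the three lines have no common point.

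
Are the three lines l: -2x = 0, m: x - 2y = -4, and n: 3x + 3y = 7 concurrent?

No

Intersecting l and m: solving the 2×2 system gives (x, y) = (0, 2).
Substitute into n: (3)(0) + (3)(2) = 6.
But n requires 7 ≠ 6, so the three lines have no common point.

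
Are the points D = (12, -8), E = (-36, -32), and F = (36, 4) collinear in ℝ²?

DE = (-48, -24), DF = (24, 12).
Checking proportionality: DF = -1/2·DE, so the vectors are parallel and the points are collinear.

Yes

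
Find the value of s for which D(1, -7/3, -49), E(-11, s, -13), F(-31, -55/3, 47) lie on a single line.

Collinearity requires DE × DF = 0; each component is linear in s.
The x-component gives (96)s + (800) = 0, so s = -25/3.
The remaining components then also vanish.

-25/3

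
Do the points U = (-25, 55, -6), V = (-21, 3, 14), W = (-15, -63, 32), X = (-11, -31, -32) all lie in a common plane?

Yes

With U as base: UV = (4, -52, 20), UW = (10, -118, 38), UX = (14, -86, -26).
UW × UX = (6336, 792, 792).
UV · (UW × UX) = 0.
The scalar triple product vanishes, so the four points are coplanar.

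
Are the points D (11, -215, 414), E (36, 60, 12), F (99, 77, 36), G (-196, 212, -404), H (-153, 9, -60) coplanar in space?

The plane through D, E, F has normal n = DE × DF = (13434, -25926, -16900) and equation n·P = -1274736.
Checking the remaining points: n·G = -1301776, n·H = -1274736.
Since n·G = -1301776 ≠ -1274736, G is off the plane and the points are not all coplanar.

No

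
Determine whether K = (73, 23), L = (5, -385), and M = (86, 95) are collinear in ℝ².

No

KL = (-68, -408), KM = (13, 72).
det[KL; KM] = (-68)(72) − (-408)(13) = 408.
The determinant is nonzero, so they are not collinear.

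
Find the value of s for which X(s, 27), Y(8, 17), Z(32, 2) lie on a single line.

-8

Collinearity: (X − Y) must be parallel to (Z − Y) = (24, -15).
Cross-multiplying the components: (s − 8)·(-15) = (10)·(24).
Solving gives s = -8.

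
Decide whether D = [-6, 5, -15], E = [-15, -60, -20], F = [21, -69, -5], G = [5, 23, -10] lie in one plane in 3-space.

With D as base: DE = (-9, -65, -5), DF = (27, -74, 10), DG = (11, 18, 5).
DF × DG = (-550, -25, 1300).
DE · (DF × DG) = 75.
Since 75 ≠ 0, the four points are not coplanar.

No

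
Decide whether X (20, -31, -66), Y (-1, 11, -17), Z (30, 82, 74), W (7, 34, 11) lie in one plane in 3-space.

No

With X as base: XY = (-21, 42, 49), XZ = (10, 113, 140), XW = (-13, 65, 77).
XZ × XW = (-399, -2590, 2119).
XY · (XZ × XW) = 3430.
Since 3430 ≠ 0, the four points are not coplanar.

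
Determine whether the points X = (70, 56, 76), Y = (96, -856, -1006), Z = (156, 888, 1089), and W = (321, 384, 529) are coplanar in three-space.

A normal to the plane through X, Y, Z is n = XY × XZ = (-23632, -119390, 100064).
The plane has equation n·P = -735216. For W: n·W = -497776.
-497776 ≠ -735216, so W is off the plane.

No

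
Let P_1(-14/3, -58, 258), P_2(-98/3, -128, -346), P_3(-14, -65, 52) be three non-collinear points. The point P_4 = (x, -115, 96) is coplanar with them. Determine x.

Coplanarity requires P_1P_2 · (P_1P_3 × P_1P_4) = 0.
P_1P_2 = (-28, -70, -604), P_1P_3 = (-28/3, -7, -206); the triple product is linear in x with coefficient 10192 and constant term 387296/3.
Setting it to zero: x = -38/3.

-38/3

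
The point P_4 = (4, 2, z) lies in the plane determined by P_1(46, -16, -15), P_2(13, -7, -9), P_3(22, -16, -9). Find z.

-9

A normal to the plane is n = P_1P_2 × P_1P_3 = (54, 54, 216).
P_4 lies in the plane iff n · P_1P_4 = 0.
This gives (216)z + (1944) = 0, so z = -9.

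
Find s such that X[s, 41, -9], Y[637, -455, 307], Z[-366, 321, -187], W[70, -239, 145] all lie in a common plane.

The points are coplanar iff XY · (XZ × XW) = 0.
Expanding, this is linear in s: (19008)s + (133056) = 0.
So s = -7.

-7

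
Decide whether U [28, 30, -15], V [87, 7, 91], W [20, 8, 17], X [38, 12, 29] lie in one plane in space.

Yes

A normal to the plane through U, V, W is n = UV × UW = (1596, -2736, -1482).
The plane has equation n·P = -15162. For X: n·X = -15162.
Equal, so X lies in the plane and all four are coplanar.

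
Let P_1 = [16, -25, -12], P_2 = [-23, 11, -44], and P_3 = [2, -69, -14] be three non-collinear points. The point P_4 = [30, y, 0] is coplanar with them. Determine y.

A normal to the plane is n = P_1P_2 × P_1P_3 = (-1480, 370, 2220).
P_4 lies in the plane iff n · P_1P_4 = 0.
This gives (370)y + (15170) = 0, so y = -41.

-41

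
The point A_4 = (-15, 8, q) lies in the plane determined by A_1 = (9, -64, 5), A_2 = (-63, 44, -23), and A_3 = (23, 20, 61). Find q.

13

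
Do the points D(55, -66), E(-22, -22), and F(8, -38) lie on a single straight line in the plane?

No

DE = (-77, 44), DF = (-47, 28).
det[DE; DF] = (-77)(28) − (44)(-47) = -88.
The determinant is nonzero, so they are not collinear.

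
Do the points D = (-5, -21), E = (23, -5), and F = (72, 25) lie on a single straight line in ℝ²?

No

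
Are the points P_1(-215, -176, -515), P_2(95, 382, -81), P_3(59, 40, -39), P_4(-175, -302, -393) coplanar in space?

The four points are coplanar iff the 3×3 determinant with rows P_1P_2, P_1P_3, P_1P_4 is zero.
Rows: (310, 558, 434), (274, 216, 476), (40, -126, 122).
Expanding along the first row: (310)(86328) − (558)(14388) + (434)(-43164) = 0.
Zero determinant ⇒ coplanar.

Yes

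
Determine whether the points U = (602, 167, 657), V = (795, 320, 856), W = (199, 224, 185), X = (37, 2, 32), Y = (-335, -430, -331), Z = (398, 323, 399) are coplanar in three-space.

The plane through U, V, W has normal n = UV × UW = (-83559, 10899, 72660) and equation n·P = -744765.
Checking the remaining points: n·X = -744765, n·Y = -744765, n·Z = -744765.
All equal -744765, so all 6 points lie in one plane.

Yes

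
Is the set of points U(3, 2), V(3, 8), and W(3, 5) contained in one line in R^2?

UV = (0, 6), UW = (0, 3).
det[UV; UW] = (0)(3) − (6)(0) = 0.
The determinant is zero, so the points are collinear.

Yes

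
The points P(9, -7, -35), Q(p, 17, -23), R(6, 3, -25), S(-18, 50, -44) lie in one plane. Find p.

0

The points are coplanar iff PQ · (PR × PS) = 0.
Expanding, this is linear in p: (-660)p + (0) = 0.
So p = 0.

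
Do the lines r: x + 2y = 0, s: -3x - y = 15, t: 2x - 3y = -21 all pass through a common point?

The three lines meet at one point iff the augmented coefficient matrix [aᵢ bᵢ cᵢ] has rank < 3, i.e. its determinant vanishes.
Here the determinant is 0.
It vanishes, so the lines are concurrent at (-6, 3).

Yes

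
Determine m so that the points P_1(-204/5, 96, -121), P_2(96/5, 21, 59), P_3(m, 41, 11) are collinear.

16/5

Direction P_1P_2 = (60, -75, 180). From the y-coordinate of P_3, the parameter along the line is τ = (41 − 96)/(-75) = 11/15.
Then m = (-204/5) + 11/15·(60) = 16/5.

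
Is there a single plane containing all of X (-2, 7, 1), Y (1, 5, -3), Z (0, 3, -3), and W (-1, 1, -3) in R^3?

A normal to the plane through X, Y, Z is n = XY × XZ = (-8, 4, -8).
The plane has equation n·P = 36. For W: n·W = 36.
Equal, so W lies in the plane and all four are coplanar.

Yes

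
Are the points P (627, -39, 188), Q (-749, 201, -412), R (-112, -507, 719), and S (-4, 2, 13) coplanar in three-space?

No

The four points are coplanar iff the 3×3 determinant with rows PQ, PR, PS is zero.
Rows: (-1376, 240, -600), (-739, -468, 531), (-631, 41, -175).
Expanding along the first row: (-1376)(60129) − (240)(464386) + (-600)(-325607) = 1174056.
Nonzero ⇒ not coplanar.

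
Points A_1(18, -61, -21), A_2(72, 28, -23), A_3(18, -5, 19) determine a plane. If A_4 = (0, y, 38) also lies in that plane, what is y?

Coplanarity requires A_1A_2 · (A_1A_3 × A_1A_4) = 0.
A_1A_2 = (54, 89, -2), A_1A_3 = (0, 56, 40); the triple product is linear in y with coefficient -2160 and constant term -19440.
Setting it to zero: y = -9.

-9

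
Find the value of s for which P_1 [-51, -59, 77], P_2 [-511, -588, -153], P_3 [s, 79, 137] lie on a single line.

69

Collinearity requires P_1P_2 × P_1P_3 = 0; each component is linear in s.
The y-component gives (-230)s + (15870) = 0, so s = 69.
The remaining components then also vanish.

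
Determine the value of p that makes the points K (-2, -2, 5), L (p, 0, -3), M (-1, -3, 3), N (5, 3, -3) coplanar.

4

Normal to plane KMN: n = (18, -6, 12); plane equation n·P = 36.
Requiring n·L = 36: (18)p + (-36) = 36.
So p = 4.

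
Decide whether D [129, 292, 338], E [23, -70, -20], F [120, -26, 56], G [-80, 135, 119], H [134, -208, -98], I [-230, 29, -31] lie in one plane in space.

The plane through D, E, F has normal n = DE × DF = (-11760, -26670, 30450) and equation n·P = 987420.
Checking the remaining points: n·G = 963900, n·H = 987420, n·I = 987420.
Since n·G = 963900 ≠ 987420, G is off the plane and the points are not all coplanar.

No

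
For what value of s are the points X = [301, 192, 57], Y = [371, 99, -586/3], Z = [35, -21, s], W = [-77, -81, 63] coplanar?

74/3

Normal to plane XYW: n = (-69445, 94962, -54264); plane equation n·P = -5763289.
Requiring n·Z = -5763289: (-54264)s + (-4424777) = -5763289.
So s = 74/3.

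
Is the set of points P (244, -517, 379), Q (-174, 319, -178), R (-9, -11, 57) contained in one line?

PQ = (-418, 836, -557), PR = (-253, 506, -322).
Comparing components 2 and 3: (836)(-322) − (-557)(506) = 12650 ≠ 0, so PQ and PR are not parallel and the points are not collinear.

No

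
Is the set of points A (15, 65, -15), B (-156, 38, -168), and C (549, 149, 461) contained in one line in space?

No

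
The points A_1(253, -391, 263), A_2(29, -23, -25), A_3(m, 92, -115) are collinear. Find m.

-41

Direction A_1A_2 = (-224, 368, -288). From the y-coordinate of A_3, the parameter along the line is τ = (92 − (-391))/368 = 21/16.
Then m = 253 + 21/16·(-224) = -41.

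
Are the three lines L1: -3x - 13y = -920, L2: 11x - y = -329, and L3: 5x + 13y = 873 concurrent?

Lines aᵢx + bᵢy = cᵢ with pairwise distinct directions are concurrent exactly when det[aᵢ bᵢ cᵢ] = 0.
Here the determinant is -148.
Nonzero, so no common point exists.

No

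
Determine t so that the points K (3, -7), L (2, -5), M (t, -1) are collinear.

The three points are collinear iff det[KL; KM] = 0.
This determinant is linear in t: (-2)t + (0) = 0, so t = 0.

0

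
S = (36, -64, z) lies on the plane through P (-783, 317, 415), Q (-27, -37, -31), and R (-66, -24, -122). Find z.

-14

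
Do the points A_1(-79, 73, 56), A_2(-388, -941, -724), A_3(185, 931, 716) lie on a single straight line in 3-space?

A_1A_2 = (-309, -1014, -780), A_1A_3 = (264, 858, 660).
A_1A_2 × A_1A_3 = (0, -1980, 2574).
The cross product is nonzero, so the points do not lie on one line.

No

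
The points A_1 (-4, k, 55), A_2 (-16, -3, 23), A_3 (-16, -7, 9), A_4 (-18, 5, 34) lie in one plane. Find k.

-23

Coplanarity ⇔ det[A_1A_2; A_1A_3; A_1A_4] = 0.
Expanding, this is linear in k: (-28)k + (-644) = 0.
So k = -23.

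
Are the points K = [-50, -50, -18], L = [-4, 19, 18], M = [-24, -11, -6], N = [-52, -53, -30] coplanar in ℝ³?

Yes

The four points are coplanar iff the 3×3 determinant with rows KL, KM, KN is zero.
Rows: (46, 69, 36), (26, 39, 12), (-2, -3, -12).
Expanding along the first row: (46)(-432) − (69)(-288) + (36)(0) = 0.
Zero determinant ⇒ coplanar.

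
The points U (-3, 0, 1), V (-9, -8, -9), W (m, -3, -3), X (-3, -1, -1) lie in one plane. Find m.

-5

Normal to plane UVX: n = (6, -12, 6); plane equation n·P = -12.
Requiring n·W = -12: (6)m + (18) = -12.
So m = -5.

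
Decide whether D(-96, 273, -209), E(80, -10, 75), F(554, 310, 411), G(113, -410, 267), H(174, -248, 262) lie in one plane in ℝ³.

No

The plane through D, E, F has normal n = DE × DF = (-185968, 75480, 190462) and equation n·P = -1347590.
Checking the remaining points: n·G = -1107830, n·H = -1176428.
Since n·G = -1107830 ≠ -1347590, G is off the plane and the points are not all coplanar.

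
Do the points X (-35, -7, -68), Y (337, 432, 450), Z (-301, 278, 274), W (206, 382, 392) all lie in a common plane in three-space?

A normal to the plane through X, Y, Z is n = XY × XZ = (2508, -265012, 222794).
The plane has equation n·P = -13382688. For W: n·W = -13382688.
Equal, so W lies in the plane and all four are coplanar.

Yes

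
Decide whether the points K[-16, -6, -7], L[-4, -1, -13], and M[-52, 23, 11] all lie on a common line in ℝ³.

No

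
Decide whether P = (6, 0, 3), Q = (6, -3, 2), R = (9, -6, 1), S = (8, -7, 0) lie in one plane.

No

With P as base: PQ = (0, -3, -1), PR = (3, -6, -2), PS = (2, -7, -3).
PR × PS = (4, 5, -9).
PQ · (PR × PS) = -6.
Since -6 ≠ 0, the four points are not coplanar.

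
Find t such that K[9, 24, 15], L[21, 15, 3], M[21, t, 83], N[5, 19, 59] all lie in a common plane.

Normal to plane KLN: n = (-456, -480, -96); plane equation n·P = -17064.
Requiring n·M = -17064: (-480)t + (-17544) = -17064.
So t = -1.

-1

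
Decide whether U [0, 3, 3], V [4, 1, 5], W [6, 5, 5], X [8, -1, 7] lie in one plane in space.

With U as base: UV = (4, -2, 2), UW = (6, 2, 2), UX = (8, -4, 4).
UW × UX = (16, -8, -40).
UV · (UW × UX) = 0.
The scalar triple product vanishes, so the four points are coplanar.

Yes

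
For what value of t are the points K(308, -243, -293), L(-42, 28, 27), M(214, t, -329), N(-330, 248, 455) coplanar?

-168

Coplanarity ⇔ det[KL; KM; KN] = 0.
Expanding, this is linear in t: (-57640)t + (-9683520) = 0.
So t = -168.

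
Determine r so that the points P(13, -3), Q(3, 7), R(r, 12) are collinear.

-2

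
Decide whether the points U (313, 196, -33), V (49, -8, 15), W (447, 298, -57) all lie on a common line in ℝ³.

No

UV = (-264, -204, 48), UW = (134, 102, -24).
UV × UW = (0, 96, 408).
The cross product is nonzero, so the points do not lie on one line.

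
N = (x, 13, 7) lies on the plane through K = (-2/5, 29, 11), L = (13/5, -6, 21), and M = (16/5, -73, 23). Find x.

Coplanarity requires KL · (KM × KN) = 0.
KL = (3, -35, 10), KM = (18/5, -102, 12); the triple product is linear in x with coefficient 600 and constant term 960.
Setting it to zero: x = -8/5.

-8/5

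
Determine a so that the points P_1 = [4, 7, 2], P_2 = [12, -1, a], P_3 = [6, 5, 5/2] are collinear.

4

Collinearity requires P_1P_2 × P_1P_3 = 0; each component is linear in a.
The x-component gives (2)a + (-8) = 0, so a = 4.
The remaining components then also vanish.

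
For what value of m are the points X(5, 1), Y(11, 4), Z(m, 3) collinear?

9

Collinearity: (Z − X) must be parallel to (Y − X) = (6, 3).
Cross-multiplying the components: (m − 5)·(3) = (2)·(6).
Solving gives m = 9.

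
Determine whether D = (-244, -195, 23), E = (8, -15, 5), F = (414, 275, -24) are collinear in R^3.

DE = (252, 180, -18), DF = (658, 470, -47).
DE × DF = (0, 0, 0).
The cross product vanishes, so the three points are collinear.

Yes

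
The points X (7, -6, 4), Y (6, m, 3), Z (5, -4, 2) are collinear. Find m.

Direction XZ = (-2, 2, -2). From the x-coordinate of Y, the parameter along the line is τ = (6 − 7)/(-2) = 1/2.
Then m = (-6) + 1/2·(2) = -5.

-5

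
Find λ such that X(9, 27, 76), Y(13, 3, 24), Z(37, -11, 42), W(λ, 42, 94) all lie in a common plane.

0

Normal to plane XYZ: n = (-1160, -1320, 520); plane equation n·P = -6560.
Requiring n·W = -6560: (-1160)λ + (-6560) = -6560.
So λ = 0.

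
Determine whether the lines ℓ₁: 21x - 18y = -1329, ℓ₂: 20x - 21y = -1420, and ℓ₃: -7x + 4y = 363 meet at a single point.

Intersecting ℓ₁ and ℓ₂: solving the 2×2 system gives (x, y) = (-29, 40).
Substitute into ℓ₃: (-7)(-29) + (4)(40) = 363.
This equals 363, so (-29, 40) lies on all three lines and they are concurrent.

Yes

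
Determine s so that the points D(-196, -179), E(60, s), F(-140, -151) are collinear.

Collinearity: (E − D) must be parallel to (F − D) = (56, 28).
Cross-multiplying the components: (s − (-179))·(56) = (256)·(28).
Solving gives s = -51.

-51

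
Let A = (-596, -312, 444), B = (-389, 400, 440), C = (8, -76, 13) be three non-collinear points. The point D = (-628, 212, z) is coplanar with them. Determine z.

589

Coplanarity requires AB · (AC × AD) = 0.
AB = (207, 712, -4), AC = (604, 236, -431); the triple product is linear in z with coefficient -381196 and constant term 224524444.
Setting it to zero: z = 589.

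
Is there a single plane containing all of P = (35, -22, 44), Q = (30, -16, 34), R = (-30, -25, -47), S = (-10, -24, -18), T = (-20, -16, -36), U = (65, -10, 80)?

The plane through P, Q, R has normal n = PQ × PR = (-576, 195, 405) and equation n·X = -6630.
Checking the remaining points: n·S = -6210, n·T = -6180, n·U = -6990.
Since n·S = -6210 ≠ -6630, S is off the plane and the points are not all coplanar.

No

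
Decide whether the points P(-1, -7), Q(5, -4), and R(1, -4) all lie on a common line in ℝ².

No

PQ = (6, 3), PR = (2, 3).
det[PQ; PR] = (6)(3) − (3)(2) = 12.
The determinant is nonzero, so they are not collinear.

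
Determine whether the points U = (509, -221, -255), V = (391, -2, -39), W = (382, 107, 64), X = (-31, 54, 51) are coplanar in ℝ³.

A normal to the plane through U, V, W is n = UV × UW = (-987, 10210, -10891).
The plane has equation n·P = 18412. For X: n·X = 26496.
26496 ≠ 18412, so X is off the plane.

No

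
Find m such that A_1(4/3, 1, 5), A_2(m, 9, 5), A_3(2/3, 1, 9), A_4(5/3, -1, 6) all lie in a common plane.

-2/3

Coplanarity ⇔ det[A_1A_2; A_1A_3; A_1A_4] = 0.
Expanding, this is linear in m: (8)m + (16/3) = 0.
So m = -2/3.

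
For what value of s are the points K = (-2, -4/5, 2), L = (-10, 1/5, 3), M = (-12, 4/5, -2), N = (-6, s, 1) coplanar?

-1/5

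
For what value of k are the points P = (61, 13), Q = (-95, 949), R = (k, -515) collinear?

149

Collinearity: (R − P) must be parallel to (Q − P) = (-156, 936).
Cross-multiplying the components: (k − 61)·(936) = (-528)·(-156).
Solving gives k = 149.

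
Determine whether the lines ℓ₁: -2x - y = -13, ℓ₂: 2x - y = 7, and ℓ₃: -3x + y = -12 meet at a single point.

The three lines meet at one point iff the augmented coefficient matrix [aᵢ bᵢ cᵢ] has rank < 3, i.e. its determinant vanishes.
Here the determinant is 0.
It vanishes, so the lines are concurrent at (5, 3).

Yes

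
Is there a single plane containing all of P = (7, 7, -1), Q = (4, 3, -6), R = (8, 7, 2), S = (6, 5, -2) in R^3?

Yes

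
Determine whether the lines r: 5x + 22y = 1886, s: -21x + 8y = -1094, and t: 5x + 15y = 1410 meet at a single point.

The three lines meet at one point iff the augmented coefficient matrix [aᵢ bᵢ cᵢ] has rank < 3, i.e. its determinant vanishes.
Here the determinant is 0.
It vanishes, so the lines are concurrent at (78, 68).

Yes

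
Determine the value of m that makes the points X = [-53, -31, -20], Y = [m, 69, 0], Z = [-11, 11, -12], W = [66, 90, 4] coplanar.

Normal to plane XZW: n = (40, -56, 84); plane equation n·P = -2064.
Requiring n·Y = -2064: (40)m + (-3864) = -2064.
So m = 45.

45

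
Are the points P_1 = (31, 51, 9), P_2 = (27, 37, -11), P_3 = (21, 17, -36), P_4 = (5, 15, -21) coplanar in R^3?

No

The four points are coplanar iff the 3×3 determinant with rows P_1P_2, P_1P_3, P_1P_4 is zero.
Rows: (-4, -14, -20), (-10, -34, -45), (-26, -36, -30).
Expanding along the first row: (-4)(-600) − (-14)(-870) + (-20)(-524) = 700.
Nonzero ⇒ not coplanar.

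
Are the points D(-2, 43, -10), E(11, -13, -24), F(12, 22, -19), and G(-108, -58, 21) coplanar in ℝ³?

No

With D as base: DE = (13, -56, -14), DF = (14, -21, -9), DG = (-106, -101, 31).
DF × DG = (-1560, 520, -3640).
DE · (DF × DG) = 1560.
Since 1560 ≠ 0, the four points are not coplanar.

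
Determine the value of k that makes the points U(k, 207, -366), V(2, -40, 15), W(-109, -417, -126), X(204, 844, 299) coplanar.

-517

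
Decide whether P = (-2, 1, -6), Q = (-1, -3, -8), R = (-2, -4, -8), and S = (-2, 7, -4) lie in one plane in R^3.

No

A normal to the plane through P, Q, R is n = PQ × PR = (-2, 2, -5).
The plane has equation n·X = 36. For S: n·S = 38.
38 ≠ 36, so S is off the plane.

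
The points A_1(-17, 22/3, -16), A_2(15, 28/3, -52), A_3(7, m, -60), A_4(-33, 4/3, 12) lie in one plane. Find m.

Coplanarity ⇔ det[A_1A_2; A_1A_3; A_1A_4] = 0.
Expanding, this is linear in m: (320)m + (-16640/3) = 0.
So m = 52/3.

52/3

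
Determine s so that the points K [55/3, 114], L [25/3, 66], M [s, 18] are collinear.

-5/3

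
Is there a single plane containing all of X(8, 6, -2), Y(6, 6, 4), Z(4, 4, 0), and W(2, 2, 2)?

No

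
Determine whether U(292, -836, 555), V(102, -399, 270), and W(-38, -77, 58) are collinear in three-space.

UV = (-190, 437, -285), UW = (-330, 759, -497).
UV × UW = (-874, -380, 0).
The cross product is nonzero, so the points do not lie on one line.

No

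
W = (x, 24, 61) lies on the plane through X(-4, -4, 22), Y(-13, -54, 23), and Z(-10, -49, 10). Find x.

The plane through X, Y, Z has equation 645x − 114y + 105z = 186.
Substituting W: (645)x + (3669) = 186, so x = -27/5.

-27/5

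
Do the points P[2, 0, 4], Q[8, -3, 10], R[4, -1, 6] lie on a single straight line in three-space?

Yes

PQ = (6, -3, 6), PR = (2, -1, 2).
Each component of PR is 1/3 times the corresponding component of PQ, so PR = 1/3·PQ and the points are collinear.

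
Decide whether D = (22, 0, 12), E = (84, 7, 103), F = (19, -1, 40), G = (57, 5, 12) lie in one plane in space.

A normal to the plane through D, E, F is n = DE × DF = (287, -2009, -41).
The plane has equation n·P = 5822. For G: n·G = 5822.
Equal, so G lies in the plane and all four are coplanar.

Yes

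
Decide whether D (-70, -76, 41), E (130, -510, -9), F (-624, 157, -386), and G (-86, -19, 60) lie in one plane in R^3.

No

A normal to the plane through D, E, F is n = DE × DF = (196968, 113100, -193836).
The plane has equation n·P = -30330636. For G: n·G = -30718308.
-30718308 ≠ -30330636, so G is off the plane.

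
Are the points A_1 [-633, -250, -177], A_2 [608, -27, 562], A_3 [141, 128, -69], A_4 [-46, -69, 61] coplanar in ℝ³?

The four points are coplanar iff the 3×3 determinant with rows A_1A_2, A_1A_3, A_1A_4 is zero.
Rows: (1241, 223, 739), (774, 378, 108), (587, 181, 238).
Expanding along the first row: (1241)(70416) − (223)(120816) + (739)(-81792) = 0.
Zero determinant ⇒ coplanar.

Yes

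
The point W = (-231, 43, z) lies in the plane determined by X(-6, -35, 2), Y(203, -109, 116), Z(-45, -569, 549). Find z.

-119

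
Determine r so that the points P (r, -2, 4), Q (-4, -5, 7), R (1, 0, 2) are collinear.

-1

Collinearity requires PQ × PR = 0; each component is linear in r.
The y-component gives (-5)r + (-5) = 0, so r = -1.
The remaining components then also vanish.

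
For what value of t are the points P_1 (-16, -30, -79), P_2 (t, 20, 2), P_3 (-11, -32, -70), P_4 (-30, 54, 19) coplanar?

-15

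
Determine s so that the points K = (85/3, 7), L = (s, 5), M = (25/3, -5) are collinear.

The three points are collinear iff det[KL; KM] = 0.
This determinant is linear in s: (-12)s + (300) = 0, so s = 25.

25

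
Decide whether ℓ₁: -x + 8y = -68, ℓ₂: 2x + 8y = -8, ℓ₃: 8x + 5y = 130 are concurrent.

Intersecting ℓ₁ and ℓ₂: solving the 2×2 system gives (x, y) = (20, -6).
Substitute into ℓ₃: (8)(20) + (5)(-6) = 130.
This equals 130, so (20, -6) lies on all three lines and they are concurrent.

Yes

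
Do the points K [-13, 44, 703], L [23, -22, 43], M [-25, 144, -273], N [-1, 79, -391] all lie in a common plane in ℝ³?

Yes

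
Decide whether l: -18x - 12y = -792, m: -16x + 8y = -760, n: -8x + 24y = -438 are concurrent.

No

Lines aᵢx + bᵢy = cᵢ with pairwise distinct directions are concurrent exactly when det[aᵢ bᵢ cᵢ] = 0.
Here the determinant is -672.
Nonzero, so no common point exists.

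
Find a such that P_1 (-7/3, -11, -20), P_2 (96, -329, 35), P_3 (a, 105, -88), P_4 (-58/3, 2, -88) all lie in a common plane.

Normal to plane P_1P_2P_4: n = (20909, 17255/3, -12383/3); plane equation n·P = -88508/3.
Requiring n·P_3 = -88508/3: (20909)a + (2901479/3) = -88508/3.
So a = -143/3.

-143/3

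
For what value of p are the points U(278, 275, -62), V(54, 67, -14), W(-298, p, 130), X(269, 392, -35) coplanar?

83

Normal to plane UVX: n = (-11232, 5616, -28080); plane equation n·P = 162864.
Requiring n·W = 162864: (5616)p + (-303264) = 162864.
So p = 83.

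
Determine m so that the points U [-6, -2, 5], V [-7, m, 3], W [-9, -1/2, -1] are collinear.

-3/2

Collinearity requires UV × UW = 0; each component is linear in m.
The x-component gives (-6)m + (-9) = 0, so m = -3/2.
The remaining components then also vanish.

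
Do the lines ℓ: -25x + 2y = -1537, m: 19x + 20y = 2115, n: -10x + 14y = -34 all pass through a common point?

Yes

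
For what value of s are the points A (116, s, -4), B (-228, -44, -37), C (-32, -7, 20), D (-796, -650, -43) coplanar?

231

The points are coplanar iff AB · (AC × AD) = 0.
Expanding, this is linear in s: (31200)s + (-7207200) = 0.
So s = 231.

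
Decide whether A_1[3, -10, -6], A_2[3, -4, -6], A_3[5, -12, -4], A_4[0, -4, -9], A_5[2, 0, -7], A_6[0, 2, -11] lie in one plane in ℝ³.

The plane through A_1, A_2, A_3 has normal n = A_1A_2 × A_1A_3 = (12, 0, -12) and equation n·P = 108.
Checking the remaining points: n·A_4 = 108, n·A_5 = 108, n·A_6 = 132.
Since n·A_6 = 132 ≠ 108, A_6 is off the plane and the points are not all coplanar.

No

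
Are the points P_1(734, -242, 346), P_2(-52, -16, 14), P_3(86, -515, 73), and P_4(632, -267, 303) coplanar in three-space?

Yes

With P_1 as base: P_1P_2 = (-786, 226, -332), P_1P_3 = (-648, -273, -273), P_1P_4 = (-102, -25, -43).
P_1P_3 × P_1P_4 = (4914, -18, -11646).
P_1P_2 · (P_1P_3 × P_1P_4) = 0.
The scalar triple product vanishes, so the four points are coplanar.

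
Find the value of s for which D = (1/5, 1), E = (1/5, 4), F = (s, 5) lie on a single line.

Collinearity: (F − D) must be parallel to (E − D) = (0, 3).
Cross-multiplying the components: (s − 1/5)·(3) = (4)·(0).
Solving gives s = 1/5.

1/5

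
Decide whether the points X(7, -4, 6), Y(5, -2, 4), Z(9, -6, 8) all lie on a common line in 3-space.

XY = (-2, 2, -2), XZ = (2, -2, 2).
XY × XZ = (0, 0, 0).
The cross product vanishes, so the three points are collinear.

Yes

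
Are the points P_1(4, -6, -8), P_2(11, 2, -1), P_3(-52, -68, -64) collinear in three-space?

No

P_1P_2 = (7, 8, 7), P_1P_3 = (-56, -62, -56).
Comparing components 2 and 3: (8)(-56) − (7)(-62) = -14 ≠ 0, so P_1P_2 and P_1P_3 are not parallel and the points are not collinear.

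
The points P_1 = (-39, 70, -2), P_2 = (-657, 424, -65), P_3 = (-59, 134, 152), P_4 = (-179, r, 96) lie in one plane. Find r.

Coplanarity ⇔ det[P_1P_2; P_1P_3; P_1P_4] = 0.
Expanding, this is linear in r: (96432)r + (-18129216) = 0.
So r = 188.

188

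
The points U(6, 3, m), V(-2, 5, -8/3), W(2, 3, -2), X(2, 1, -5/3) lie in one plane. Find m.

The points are coplanar iff UV · (UW × UX) = 0.
Expanding, this is linear in m: (8)m + (40/3) = 0.
So m = -5/3.

-5/3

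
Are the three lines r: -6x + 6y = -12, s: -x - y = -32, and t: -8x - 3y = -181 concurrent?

Yes

Intersecting r and s: solving the 2×2 system gives (x, y) = (17, 15).
Substitute into t: (-8)(17) + (-3)(15) = -181.
This equals -181, so (17, 15) lies on all three lines and they are concurrent.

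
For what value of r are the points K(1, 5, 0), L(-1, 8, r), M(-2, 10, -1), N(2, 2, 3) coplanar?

Normal to plane KMN: n = (12, 8, 4); plane equation n·P = 52.
Requiring n·L = 52: (4)r + (52) = 52.
So r = 0.

0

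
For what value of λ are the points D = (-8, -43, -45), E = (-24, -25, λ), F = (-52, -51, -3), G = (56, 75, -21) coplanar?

Normal to plane DFG: n = (-5148, 3744, -4680); plane equation n·P = 90792.
Requiring n·E = 90792: (-4680)λ + (29952) = 90792.
So λ = -13.

-13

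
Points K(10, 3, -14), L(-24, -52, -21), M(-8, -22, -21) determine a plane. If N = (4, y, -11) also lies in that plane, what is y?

The plane through K, L, M has equation 210x − 112y − 140z = 3724.
Substituting N: (-112)y + (2380) = 3724, so y = -12.

-12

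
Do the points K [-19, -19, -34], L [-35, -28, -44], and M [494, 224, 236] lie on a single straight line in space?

No

KL = (-16, -9, -10), KM = (513, 243, 270).
KL × KM = (0, -810, 729).
The cross product is nonzero, so the points do not lie on one line.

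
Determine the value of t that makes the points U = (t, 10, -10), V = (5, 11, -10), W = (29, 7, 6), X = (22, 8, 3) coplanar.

The points are coplanar iff UV · (UW × UX) = 0.
Expanding, this is linear in t: (4)t + (-60) = 0.
So t = 15.

15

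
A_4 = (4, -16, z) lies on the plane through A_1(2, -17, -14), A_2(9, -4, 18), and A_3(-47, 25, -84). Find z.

The plane through A_1, A_2, A_3 has equation −2254x − 1078y + 931z = 784.
Substituting A_4: (931)z + (8232) = 784, so z = -8.

-8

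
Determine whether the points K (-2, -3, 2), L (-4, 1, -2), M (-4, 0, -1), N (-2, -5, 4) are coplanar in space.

Yes

A normal to the plane through K, L, M is n = KL × KM = (0, 2, 2).
The plane has equation n·P = -2. For N: n·N = -2.
Equal, so N lies in the plane and all four are coplanar.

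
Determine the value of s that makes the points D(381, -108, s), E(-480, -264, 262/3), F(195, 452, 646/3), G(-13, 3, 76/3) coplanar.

-746/3

Coplanarity ⇔ det[DE; DF; DG] = 0.
Expanding, this is linear in s: (154147)s + (114993662/3) = 0.
So s = -746/3.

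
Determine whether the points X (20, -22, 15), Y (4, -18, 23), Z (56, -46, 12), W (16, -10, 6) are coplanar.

A normal to the plane through X, Y, Z is n = XY × XZ = (180, 240, 240).
The plane has equation n·P = 1920. For W: n·W = 1920.
Equal, so W lies in the plane and all four are coplanar.

Yes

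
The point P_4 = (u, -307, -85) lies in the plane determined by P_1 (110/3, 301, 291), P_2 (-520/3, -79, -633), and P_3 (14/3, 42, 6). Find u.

56

A normal to the plane is n = P_1P_2 × P_1P_3 = (-131016, -30282, 42230).
P_4 lies in the plane iff n · P_1P_4 = 0.
This gives (-131016)u + (7336896) = 0, so u = 56.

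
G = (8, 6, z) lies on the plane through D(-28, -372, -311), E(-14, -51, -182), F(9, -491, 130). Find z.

67

A normal to the plane is n = DE × DF = (156912, -1401, -13543).
G lies in the plane iff n · DG = 0.
This gives (-13543)z + (907381) = 0, so z = 67.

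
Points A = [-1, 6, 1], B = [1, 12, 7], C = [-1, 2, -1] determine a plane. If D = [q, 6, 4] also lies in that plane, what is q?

1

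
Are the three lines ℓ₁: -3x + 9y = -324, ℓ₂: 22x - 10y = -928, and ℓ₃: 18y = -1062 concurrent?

The three lines meet at one point iff the augmented coefficient matrix [aᵢ bᵢ cᵢ] has rank < 3, i.e. its determinant vanishes.
Here the determinant is 0.
It vanishes, so the lines are concurrent at (-69, -59).

Yes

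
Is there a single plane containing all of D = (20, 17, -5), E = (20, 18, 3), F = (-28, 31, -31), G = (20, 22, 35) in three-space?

A normal to the plane through D, E, F is n = DE × DF = (-138, -384, 48).
The plane has equation n·P = -9528. For G: n·G = -9528.
Equal, so G lies in the plane and all four are coplanar.

Yes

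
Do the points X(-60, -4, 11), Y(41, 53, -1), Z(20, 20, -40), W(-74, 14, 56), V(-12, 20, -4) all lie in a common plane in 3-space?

The plane through X, Y, Z has normal n = XY × XZ = (-2619, 4191, -2136) and equation n·P = 116880.
Checking the remaining points: n·W = 132864, n·V = 123792.
Since n·W = 132864 ≠ 116880, W is off the plane and the points are not all coplanar.

No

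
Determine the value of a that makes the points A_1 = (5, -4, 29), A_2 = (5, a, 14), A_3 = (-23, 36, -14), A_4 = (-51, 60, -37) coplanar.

8

The points are coplanar iff A_1A_2 · (A_1A_3 × A_1A_4) = 0.
Expanding, this is linear in a: (560)a + (-4480) = 0.
So a = 8.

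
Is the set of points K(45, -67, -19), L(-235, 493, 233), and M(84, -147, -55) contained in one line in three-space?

No

KL = (-280, 560, 252), KM = (39, -80, -36).
Comparing components 3 and 1: (252)(39) − (-280)(-36) = -252 ≠ 0, so KL and KM are not parallel and the points are not collinear.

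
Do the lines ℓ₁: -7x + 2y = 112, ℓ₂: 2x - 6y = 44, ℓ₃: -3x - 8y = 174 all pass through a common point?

Intersecting ℓ₁ and ℓ₂: solving the 2×2 system gives (x, y) = (-20, -14).
Substitute into ℓ₃: (-3)(-20) + (-8)(-14) = 172.
But ℓ₃ requires 174 ≠ 172, so the three lines have no common point.

No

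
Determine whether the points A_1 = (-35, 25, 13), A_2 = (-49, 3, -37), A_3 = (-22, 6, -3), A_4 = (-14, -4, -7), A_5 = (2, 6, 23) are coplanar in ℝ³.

The plane through A_1, A_2, A_3 has normal n = A_1A_2 × A_1A_3 = (-598, -874, 552) and equation n·P = 6256.
Checking the remaining points: n·A_4 = 8004, n·A_5 = 6256.
Since n·A_4 = 8004 ≠ 6256, A_4 is off the plane and the points are not all coplanar.

No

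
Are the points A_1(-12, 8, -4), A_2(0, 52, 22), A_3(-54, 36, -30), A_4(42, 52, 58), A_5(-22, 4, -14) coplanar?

The plane through A_1, A_2, A_3 has normal n = A_1A_2 × A_1A_3 = (-1872, -780, 2184) and equation n·P = 7488.
Checking the remaining points: n·A_4 = 7488, n·A_5 = 7488.
All equal 7488, so all 5 points lie in one plane.

Yes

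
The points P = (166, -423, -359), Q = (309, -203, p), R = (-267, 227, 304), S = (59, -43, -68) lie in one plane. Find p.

-326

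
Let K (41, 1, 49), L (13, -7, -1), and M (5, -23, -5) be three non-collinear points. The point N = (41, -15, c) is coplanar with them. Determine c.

61

Coplanarity requires KL · (KM × KN) = 0.
KL = (-28, -8, -50), KM = (-36, -24, -54); the triple product is linear in c with coefficient 384 and constant term -23424.
Setting it to zero: c = 61.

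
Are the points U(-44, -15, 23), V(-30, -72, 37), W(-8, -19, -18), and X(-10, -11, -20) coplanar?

No

The four points are coplanar iff the 3×3 determinant with rows UV, UW, UX is zero.
Rows: (14, -57, 14), (36, -4, -41), (34, 4, -43).
Expanding along the first row: (14)(336) − (-57)(-154) + (14)(280) = -154.
Nonzero ⇒ not coplanar.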